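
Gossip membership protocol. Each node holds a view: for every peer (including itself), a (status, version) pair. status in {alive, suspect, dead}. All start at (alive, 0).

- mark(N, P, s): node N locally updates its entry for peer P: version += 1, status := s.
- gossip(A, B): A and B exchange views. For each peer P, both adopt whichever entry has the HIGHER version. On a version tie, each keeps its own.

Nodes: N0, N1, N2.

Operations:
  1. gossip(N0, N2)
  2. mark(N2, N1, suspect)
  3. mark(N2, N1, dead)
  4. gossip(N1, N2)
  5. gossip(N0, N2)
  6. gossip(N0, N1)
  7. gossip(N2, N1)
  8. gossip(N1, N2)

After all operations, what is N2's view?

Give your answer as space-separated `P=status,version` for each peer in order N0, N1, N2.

Op 1: gossip N0<->N2 -> N0.N0=(alive,v0) N0.N1=(alive,v0) N0.N2=(alive,v0) | N2.N0=(alive,v0) N2.N1=(alive,v0) N2.N2=(alive,v0)
Op 2: N2 marks N1=suspect -> (suspect,v1)
Op 3: N2 marks N1=dead -> (dead,v2)
Op 4: gossip N1<->N2 -> N1.N0=(alive,v0) N1.N1=(dead,v2) N1.N2=(alive,v0) | N2.N0=(alive,v0) N2.N1=(dead,v2) N2.N2=(alive,v0)
Op 5: gossip N0<->N2 -> N0.N0=(alive,v0) N0.N1=(dead,v2) N0.N2=(alive,v0) | N2.N0=(alive,v0) N2.N1=(dead,v2) N2.N2=(alive,v0)
Op 6: gossip N0<->N1 -> N0.N0=(alive,v0) N0.N1=(dead,v2) N0.N2=(alive,v0) | N1.N0=(alive,v0) N1.N1=(dead,v2) N1.N2=(alive,v0)
Op 7: gossip N2<->N1 -> N2.N0=(alive,v0) N2.N1=(dead,v2) N2.N2=(alive,v0) | N1.N0=(alive,v0) N1.N1=(dead,v2) N1.N2=(alive,v0)
Op 8: gossip N1<->N2 -> N1.N0=(alive,v0) N1.N1=(dead,v2) N1.N2=(alive,v0) | N2.N0=(alive,v0) N2.N1=(dead,v2) N2.N2=(alive,v0)

Answer: N0=alive,0 N1=dead,2 N2=alive,0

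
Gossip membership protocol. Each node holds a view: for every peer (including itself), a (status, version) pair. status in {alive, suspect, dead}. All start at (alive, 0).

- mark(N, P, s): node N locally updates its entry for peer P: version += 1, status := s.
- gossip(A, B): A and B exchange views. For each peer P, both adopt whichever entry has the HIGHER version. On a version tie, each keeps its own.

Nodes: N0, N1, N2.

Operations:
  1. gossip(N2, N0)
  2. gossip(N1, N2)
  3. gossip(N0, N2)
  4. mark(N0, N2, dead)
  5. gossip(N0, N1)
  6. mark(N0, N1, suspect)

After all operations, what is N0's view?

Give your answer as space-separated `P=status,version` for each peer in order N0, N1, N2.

Op 1: gossip N2<->N0 -> N2.N0=(alive,v0) N2.N1=(alive,v0) N2.N2=(alive,v0) | N0.N0=(alive,v0) N0.N1=(alive,v0) N0.N2=(alive,v0)
Op 2: gossip N1<->N2 -> N1.N0=(alive,v0) N1.N1=(alive,v0) N1.N2=(alive,v0) | N2.N0=(alive,v0) N2.N1=(alive,v0) N2.N2=(alive,v0)
Op 3: gossip N0<->N2 -> N0.N0=(alive,v0) N0.N1=(alive,v0) N0.N2=(alive,v0) | N2.N0=(alive,v0) N2.N1=(alive,v0) N2.N2=(alive,v0)
Op 4: N0 marks N2=dead -> (dead,v1)
Op 5: gossip N0<->N1 -> N0.N0=(alive,v0) N0.N1=(alive,v0) N0.N2=(dead,v1) | N1.N0=(alive,v0) N1.N1=(alive,v0) N1.N2=(dead,v1)
Op 6: N0 marks N1=suspect -> (suspect,v1)

Answer: N0=alive,0 N1=suspect,1 N2=dead,1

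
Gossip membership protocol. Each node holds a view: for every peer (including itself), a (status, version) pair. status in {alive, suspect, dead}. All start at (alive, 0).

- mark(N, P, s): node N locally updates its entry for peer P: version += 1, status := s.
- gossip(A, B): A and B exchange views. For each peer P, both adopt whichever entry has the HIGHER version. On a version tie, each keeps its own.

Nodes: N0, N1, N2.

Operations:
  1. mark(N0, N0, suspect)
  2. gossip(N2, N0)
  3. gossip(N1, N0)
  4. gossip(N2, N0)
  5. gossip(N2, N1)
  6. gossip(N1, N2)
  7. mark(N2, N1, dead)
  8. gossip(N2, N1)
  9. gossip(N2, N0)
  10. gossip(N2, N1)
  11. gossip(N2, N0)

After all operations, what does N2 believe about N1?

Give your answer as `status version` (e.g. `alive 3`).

Answer: dead 1

Derivation:
Op 1: N0 marks N0=suspect -> (suspect,v1)
Op 2: gossip N2<->N0 -> N2.N0=(suspect,v1) N2.N1=(alive,v0) N2.N2=(alive,v0) | N0.N0=(suspect,v1) N0.N1=(alive,v0) N0.N2=(alive,v0)
Op 3: gossip N1<->N0 -> N1.N0=(suspect,v1) N1.N1=(alive,v0) N1.N2=(alive,v0) | N0.N0=(suspect,v1) N0.N1=(alive,v0) N0.N2=(alive,v0)
Op 4: gossip N2<->N0 -> N2.N0=(suspect,v1) N2.N1=(alive,v0) N2.N2=(alive,v0) | N0.N0=(suspect,v1) N0.N1=(alive,v0) N0.N2=(alive,v0)
Op 5: gossip N2<->N1 -> N2.N0=(suspect,v1) N2.N1=(alive,v0) N2.N2=(alive,v0) | N1.N0=(suspect,v1) N1.N1=(alive,v0) N1.N2=(alive,v0)
Op 6: gossip N1<->N2 -> N1.N0=(suspect,v1) N1.N1=(alive,v0) N1.N2=(alive,v0) | N2.N0=(suspect,v1) N2.N1=(alive,v0) N2.N2=(alive,v0)
Op 7: N2 marks N1=dead -> (dead,v1)
Op 8: gossip N2<->N1 -> N2.N0=(suspect,v1) N2.N1=(dead,v1) N2.N2=(alive,v0) | N1.N0=(suspect,v1) N1.N1=(dead,v1) N1.N2=(alive,v0)
Op 9: gossip N2<->N0 -> N2.N0=(suspect,v1) N2.N1=(dead,v1) N2.N2=(alive,v0) | N0.N0=(suspect,v1) N0.N1=(dead,v1) N0.N2=(alive,v0)
Op 10: gossip N2<->N1 -> N2.N0=(suspect,v1) N2.N1=(dead,v1) N2.N2=(alive,v0) | N1.N0=(suspect,v1) N1.N1=(dead,v1) N1.N2=(alive,v0)
Op 11: gossip N2<->N0 -> N2.N0=(suspect,v1) N2.N1=(dead,v1) N2.N2=(alive,v0) | N0.N0=(suspect,v1) N0.N1=(dead,v1) N0.N2=(alive,v0)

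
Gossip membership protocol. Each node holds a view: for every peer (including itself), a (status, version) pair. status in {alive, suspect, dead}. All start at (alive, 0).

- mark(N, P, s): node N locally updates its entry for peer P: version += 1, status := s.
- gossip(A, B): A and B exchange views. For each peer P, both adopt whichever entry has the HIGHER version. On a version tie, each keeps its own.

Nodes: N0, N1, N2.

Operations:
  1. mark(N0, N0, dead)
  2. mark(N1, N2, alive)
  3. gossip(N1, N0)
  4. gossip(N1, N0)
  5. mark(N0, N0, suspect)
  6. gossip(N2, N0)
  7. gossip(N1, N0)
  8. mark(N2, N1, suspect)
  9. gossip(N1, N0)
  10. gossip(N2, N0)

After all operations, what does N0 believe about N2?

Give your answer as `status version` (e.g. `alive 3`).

Op 1: N0 marks N0=dead -> (dead,v1)
Op 2: N1 marks N2=alive -> (alive,v1)
Op 3: gossip N1<->N0 -> N1.N0=(dead,v1) N1.N1=(alive,v0) N1.N2=(alive,v1) | N0.N0=(dead,v1) N0.N1=(alive,v0) N0.N2=(alive,v1)
Op 4: gossip N1<->N0 -> N1.N0=(dead,v1) N1.N1=(alive,v0) N1.N2=(alive,v1) | N0.N0=(dead,v1) N0.N1=(alive,v0) N0.N2=(alive,v1)
Op 5: N0 marks N0=suspect -> (suspect,v2)
Op 6: gossip N2<->N0 -> N2.N0=(suspect,v2) N2.N1=(alive,v0) N2.N2=(alive,v1) | N0.N0=(suspect,v2) N0.N1=(alive,v0) N0.N2=(alive,v1)
Op 7: gossip N1<->N0 -> N1.N0=(suspect,v2) N1.N1=(alive,v0) N1.N2=(alive,v1) | N0.N0=(suspect,v2) N0.N1=(alive,v0) N0.N2=(alive,v1)
Op 8: N2 marks N1=suspect -> (suspect,v1)
Op 9: gossip N1<->N0 -> N1.N0=(suspect,v2) N1.N1=(alive,v0) N1.N2=(alive,v1) | N0.N0=(suspect,v2) N0.N1=(alive,v0) N0.N2=(alive,v1)
Op 10: gossip N2<->N0 -> N2.N0=(suspect,v2) N2.N1=(suspect,v1) N2.N2=(alive,v1) | N0.N0=(suspect,v2) N0.N1=(suspect,v1) N0.N2=(alive,v1)

Answer: alive 1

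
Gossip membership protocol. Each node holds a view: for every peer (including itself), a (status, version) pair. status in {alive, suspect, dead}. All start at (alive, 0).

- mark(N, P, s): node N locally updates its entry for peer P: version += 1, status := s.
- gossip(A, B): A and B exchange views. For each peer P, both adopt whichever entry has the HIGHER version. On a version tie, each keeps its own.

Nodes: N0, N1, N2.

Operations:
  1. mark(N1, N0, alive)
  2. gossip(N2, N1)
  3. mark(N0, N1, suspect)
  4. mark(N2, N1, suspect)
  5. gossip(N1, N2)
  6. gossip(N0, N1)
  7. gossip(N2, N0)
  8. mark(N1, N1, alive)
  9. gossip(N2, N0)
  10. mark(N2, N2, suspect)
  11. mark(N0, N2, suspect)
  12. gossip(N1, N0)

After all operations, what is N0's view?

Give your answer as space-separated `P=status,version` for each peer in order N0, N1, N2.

Op 1: N1 marks N0=alive -> (alive,v1)
Op 2: gossip N2<->N1 -> N2.N0=(alive,v1) N2.N1=(alive,v0) N2.N2=(alive,v0) | N1.N0=(alive,v1) N1.N1=(alive,v0) N1.N2=(alive,v0)
Op 3: N0 marks N1=suspect -> (suspect,v1)
Op 4: N2 marks N1=suspect -> (suspect,v1)
Op 5: gossip N1<->N2 -> N1.N0=(alive,v1) N1.N1=(suspect,v1) N1.N2=(alive,v0) | N2.N0=(alive,v1) N2.N1=(suspect,v1) N2.N2=(alive,v0)
Op 6: gossip N0<->N1 -> N0.N0=(alive,v1) N0.N1=(suspect,v1) N0.N2=(alive,v0) | N1.N0=(alive,v1) N1.N1=(suspect,v1) N1.N2=(alive,v0)
Op 7: gossip N2<->N0 -> N2.N0=(alive,v1) N2.N1=(suspect,v1) N2.N2=(alive,v0) | N0.N0=(alive,v1) N0.N1=(suspect,v1) N0.N2=(alive,v0)
Op 8: N1 marks N1=alive -> (alive,v2)
Op 9: gossip N2<->N0 -> N2.N0=(alive,v1) N2.N1=(suspect,v1) N2.N2=(alive,v0) | N0.N0=(alive,v1) N0.N1=(suspect,v1) N0.N2=(alive,v0)
Op 10: N2 marks N2=suspect -> (suspect,v1)
Op 11: N0 marks N2=suspect -> (suspect,v1)
Op 12: gossip N1<->N0 -> N1.N0=(alive,v1) N1.N1=(alive,v2) N1.N2=(suspect,v1) | N0.N0=(alive,v1) N0.N1=(alive,v2) N0.N2=(suspect,v1)

Answer: N0=alive,1 N1=alive,2 N2=suspect,1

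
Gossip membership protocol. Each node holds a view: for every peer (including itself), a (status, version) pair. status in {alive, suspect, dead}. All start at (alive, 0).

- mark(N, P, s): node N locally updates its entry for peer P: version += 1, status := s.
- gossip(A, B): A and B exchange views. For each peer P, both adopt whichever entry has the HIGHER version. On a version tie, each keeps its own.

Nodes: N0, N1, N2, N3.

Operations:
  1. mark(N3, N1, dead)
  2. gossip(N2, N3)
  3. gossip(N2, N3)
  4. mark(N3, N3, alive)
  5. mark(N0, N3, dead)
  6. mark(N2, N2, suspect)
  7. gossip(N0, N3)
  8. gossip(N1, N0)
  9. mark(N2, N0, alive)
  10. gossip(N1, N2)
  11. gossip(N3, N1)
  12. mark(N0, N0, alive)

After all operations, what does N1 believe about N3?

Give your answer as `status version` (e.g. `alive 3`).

Op 1: N3 marks N1=dead -> (dead,v1)
Op 2: gossip N2<->N3 -> N2.N0=(alive,v0) N2.N1=(dead,v1) N2.N2=(alive,v0) N2.N3=(alive,v0) | N3.N0=(alive,v0) N3.N1=(dead,v1) N3.N2=(alive,v0) N3.N3=(alive,v0)
Op 3: gossip N2<->N3 -> N2.N0=(alive,v0) N2.N1=(dead,v1) N2.N2=(alive,v0) N2.N3=(alive,v0) | N3.N0=(alive,v0) N3.N1=(dead,v1) N3.N2=(alive,v0) N3.N3=(alive,v0)
Op 4: N3 marks N3=alive -> (alive,v1)
Op 5: N0 marks N3=dead -> (dead,v1)
Op 6: N2 marks N2=suspect -> (suspect,v1)
Op 7: gossip N0<->N3 -> N0.N0=(alive,v0) N0.N1=(dead,v1) N0.N2=(alive,v0) N0.N3=(dead,v1) | N3.N0=(alive,v0) N3.N1=(dead,v1) N3.N2=(alive,v0) N3.N3=(alive,v1)
Op 8: gossip N1<->N0 -> N1.N0=(alive,v0) N1.N1=(dead,v1) N1.N2=(alive,v0) N1.N3=(dead,v1) | N0.N0=(alive,v0) N0.N1=(dead,v1) N0.N2=(alive,v0) N0.N3=(dead,v1)
Op 9: N2 marks N0=alive -> (alive,v1)
Op 10: gossip N1<->N2 -> N1.N0=(alive,v1) N1.N1=(dead,v1) N1.N2=(suspect,v1) N1.N3=(dead,v1) | N2.N0=(alive,v1) N2.N1=(dead,v1) N2.N2=(suspect,v1) N2.N3=(dead,v1)
Op 11: gossip N3<->N1 -> N3.N0=(alive,v1) N3.N1=(dead,v1) N3.N2=(suspect,v1) N3.N3=(alive,v1) | N1.N0=(alive,v1) N1.N1=(dead,v1) N1.N2=(suspect,v1) N1.N3=(dead,v1)
Op 12: N0 marks N0=alive -> (alive,v1)

Answer: dead 1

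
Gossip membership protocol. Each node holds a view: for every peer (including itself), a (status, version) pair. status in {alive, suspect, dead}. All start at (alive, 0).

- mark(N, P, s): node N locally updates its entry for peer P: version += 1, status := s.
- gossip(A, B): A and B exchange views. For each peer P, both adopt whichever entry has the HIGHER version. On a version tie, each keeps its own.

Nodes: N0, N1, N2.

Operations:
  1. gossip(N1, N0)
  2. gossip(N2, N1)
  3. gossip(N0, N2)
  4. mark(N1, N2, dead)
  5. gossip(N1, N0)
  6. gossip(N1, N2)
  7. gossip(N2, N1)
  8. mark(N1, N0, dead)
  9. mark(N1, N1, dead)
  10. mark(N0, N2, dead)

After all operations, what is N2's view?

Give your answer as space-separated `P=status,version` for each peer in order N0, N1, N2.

Answer: N0=alive,0 N1=alive,0 N2=dead,1

Derivation:
Op 1: gossip N1<->N0 -> N1.N0=(alive,v0) N1.N1=(alive,v0) N1.N2=(alive,v0) | N0.N0=(alive,v0) N0.N1=(alive,v0) N0.N2=(alive,v0)
Op 2: gossip N2<->N1 -> N2.N0=(alive,v0) N2.N1=(alive,v0) N2.N2=(alive,v0) | N1.N0=(alive,v0) N1.N1=(alive,v0) N1.N2=(alive,v0)
Op 3: gossip N0<->N2 -> N0.N0=(alive,v0) N0.N1=(alive,v0) N0.N2=(alive,v0) | N2.N0=(alive,v0) N2.N1=(alive,v0) N2.N2=(alive,v0)
Op 4: N1 marks N2=dead -> (dead,v1)
Op 5: gossip N1<->N0 -> N1.N0=(alive,v0) N1.N1=(alive,v0) N1.N2=(dead,v1) | N0.N0=(alive,v0) N0.N1=(alive,v0) N0.N2=(dead,v1)
Op 6: gossip N1<->N2 -> N1.N0=(alive,v0) N1.N1=(alive,v0) N1.N2=(dead,v1) | N2.N0=(alive,v0) N2.N1=(alive,v0) N2.N2=(dead,v1)
Op 7: gossip N2<->N1 -> N2.N0=(alive,v0) N2.N1=(alive,v0) N2.N2=(dead,v1) | N1.N0=(alive,v0) N1.N1=(alive,v0) N1.N2=(dead,v1)
Op 8: N1 marks N0=dead -> (dead,v1)
Op 9: N1 marks N1=dead -> (dead,v1)
Op 10: N0 marks N2=dead -> (dead,v2)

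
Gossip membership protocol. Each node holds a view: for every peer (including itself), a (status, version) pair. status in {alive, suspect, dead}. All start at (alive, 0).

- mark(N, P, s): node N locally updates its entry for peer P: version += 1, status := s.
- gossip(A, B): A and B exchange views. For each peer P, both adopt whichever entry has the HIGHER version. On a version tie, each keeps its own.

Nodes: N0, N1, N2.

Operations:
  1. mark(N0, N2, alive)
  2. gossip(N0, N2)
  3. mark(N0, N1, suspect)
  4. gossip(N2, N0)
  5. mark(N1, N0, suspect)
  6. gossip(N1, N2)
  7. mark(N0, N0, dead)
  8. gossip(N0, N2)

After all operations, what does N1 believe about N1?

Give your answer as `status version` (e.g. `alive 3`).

Op 1: N0 marks N2=alive -> (alive,v1)
Op 2: gossip N0<->N2 -> N0.N0=(alive,v0) N0.N1=(alive,v0) N0.N2=(alive,v1) | N2.N0=(alive,v0) N2.N1=(alive,v0) N2.N2=(alive,v1)
Op 3: N0 marks N1=suspect -> (suspect,v1)
Op 4: gossip N2<->N0 -> N2.N0=(alive,v0) N2.N1=(suspect,v1) N2.N2=(alive,v1) | N0.N0=(alive,v0) N0.N1=(suspect,v1) N0.N2=(alive,v1)
Op 5: N1 marks N0=suspect -> (suspect,v1)
Op 6: gossip N1<->N2 -> N1.N0=(suspect,v1) N1.N1=(suspect,v1) N1.N2=(alive,v1) | N2.N0=(suspect,v1) N2.N1=(suspect,v1) N2.N2=(alive,v1)
Op 7: N0 marks N0=dead -> (dead,v1)
Op 8: gossip N0<->N2 -> N0.N0=(dead,v1) N0.N1=(suspect,v1) N0.N2=(alive,v1) | N2.N0=(suspect,v1) N2.N1=(suspect,v1) N2.N2=(alive,v1)

Answer: suspect 1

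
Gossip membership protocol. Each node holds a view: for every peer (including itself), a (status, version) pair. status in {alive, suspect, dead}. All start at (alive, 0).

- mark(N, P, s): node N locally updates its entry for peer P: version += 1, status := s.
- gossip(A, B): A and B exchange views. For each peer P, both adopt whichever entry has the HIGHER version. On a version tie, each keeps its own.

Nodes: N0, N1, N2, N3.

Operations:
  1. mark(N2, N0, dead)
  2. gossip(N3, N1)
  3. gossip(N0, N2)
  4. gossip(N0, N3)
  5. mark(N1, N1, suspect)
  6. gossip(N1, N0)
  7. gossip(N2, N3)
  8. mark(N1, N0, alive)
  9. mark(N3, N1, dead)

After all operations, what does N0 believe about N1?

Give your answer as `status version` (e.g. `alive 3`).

Answer: suspect 1

Derivation:
Op 1: N2 marks N0=dead -> (dead,v1)
Op 2: gossip N3<->N1 -> N3.N0=(alive,v0) N3.N1=(alive,v0) N3.N2=(alive,v0) N3.N3=(alive,v0) | N1.N0=(alive,v0) N1.N1=(alive,v0) N1.N2=(alive,v0) N1.N3=(alive,v0)
Op 3: gossip N0<->N2 -> N0.N0=(dead,v1) N0.N1=(alive,v0) N0.N2=(alive,v0) N0.N3=(alive,v0) | N2.N0=(dead,v1) N2.N1=(alive,v0) N2.N2=(alive,v0) N2.N3=(alive,v0)
Op 4: gossip N0<->N3 -> N0.N0=(dead,v1) N0.N1=(alive,v0) N0.N2=(alive,v0) N0.N3=(alive,v0) | N3.N0=(dead,v1) N3.N1=(alive,v0) N3.N2=(alive,v0) N3.N3=(alive,v0)
Op 5: N1 marks N1=suspect -> (suspect,v1)
Op 6: gossip N1<->N0 -> N1.N0=(dead,v1) N1.N1=(suspect,v1) N1.N2=(alive,v0) N1.N3=(alive,v0) | N0.N0=(dead,v1) N0.N1=(suspect,v1) N0.N2=(alive,v0) N0.N3=(alive,v0)
Op 7: gossip N2<->N3 -> N2.N0=(dead,v1) N2.N1=(alive,v0) N2.N2=(alive,v0) N2.N3=(alive,v0) | N3.N0=(dead,v1) N3.N1=(alive,v0) N3.N2=(alive,v0) N3.N3=(alive,v0)
Op 8: N1 marks N0=alive -> (alive,v2)
Op 9: N3 marks N1=dead -> (dead,v1)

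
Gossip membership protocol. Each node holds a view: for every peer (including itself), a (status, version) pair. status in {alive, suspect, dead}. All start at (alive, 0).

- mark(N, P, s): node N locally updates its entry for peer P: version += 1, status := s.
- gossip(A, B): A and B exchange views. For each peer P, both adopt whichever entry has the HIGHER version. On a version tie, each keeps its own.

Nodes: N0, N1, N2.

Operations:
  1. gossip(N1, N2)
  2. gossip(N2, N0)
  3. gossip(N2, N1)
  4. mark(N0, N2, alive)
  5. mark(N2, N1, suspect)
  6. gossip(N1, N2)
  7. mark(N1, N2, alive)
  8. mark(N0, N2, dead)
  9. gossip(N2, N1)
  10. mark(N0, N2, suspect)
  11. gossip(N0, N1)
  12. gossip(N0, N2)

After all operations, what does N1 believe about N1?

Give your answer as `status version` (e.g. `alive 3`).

Answer: suspect 1

Derivation:
Op 1: gossip N1<->N2 -> N1.N0=(alive,v0) N1.N1=(alive,v0) N1.N2=(alive,v0) | N2.N0=(alive,v0) N2.N1=(alive,v0) N2.N2=(alive,v0)
Op 2: gossip N2<->N0 -> N2.N0=(alive,v0) N2.N1=(alive,v0) N2.N2=(alive,v0) | N0.N0=(alive,v0) N0.N1=(alive,v0) N0.N2=(alive,v0)
Op 3: gossip N2<->N1 -> N2.N0=(alive,v0) N2.N1=(alive,v0) N2.N2=(alive,v0) | N1.N0=(alive,v0) N1.N1=(alive,v0) N1.N2=(alive,v0)
Op 4: N0 marks N2=alive -> (alive,v1)
Op 5: N2 marks N1=suspect -> (suspect,v1)
Op 6: gossip N1<->N2 -> N1.N0=(alive,v0) N1.N1=(suspect,v1) N1.N2=(alive,v0) | N2.N0=(alive,v0) N2.N1=(suspect,v1) N2.N2=(alive,v0)
Op 7: N1 marks N2=alive -> (alive,v1)
Op 8: N0 marks N2=dead -> (dead,v2)
Op 9: gossip N2<->N1 -> N2.N0=(alive,v0) N2.N1=(suspect,v1) N2.N2=(alive,v1) | N1.N0=(alive,v0) N1.N1=(suspect,v1) N1.N2=(alive,v1)
Op 10: N0 marks N2=suspect -> (suspect,v3)
Op 11: gossip N0<->N1 -> N0.N0=(alive,v0) N0.N1=(suspect,v1) N0.N2=(suspect,v3) | N1.N0=(alive,v0) N1.N1=(suspect,v1) N1.N2=(suspect,v3)
Op 12: gossip N0<->N2 -> N0.N0=(alive,v0) N0.N1=(suspect,v1) N0.N2=(suspect,v3) | N2.N0=(alive,v0) N2.N1=(suspect,v1) N2.N2=(suspect,v3)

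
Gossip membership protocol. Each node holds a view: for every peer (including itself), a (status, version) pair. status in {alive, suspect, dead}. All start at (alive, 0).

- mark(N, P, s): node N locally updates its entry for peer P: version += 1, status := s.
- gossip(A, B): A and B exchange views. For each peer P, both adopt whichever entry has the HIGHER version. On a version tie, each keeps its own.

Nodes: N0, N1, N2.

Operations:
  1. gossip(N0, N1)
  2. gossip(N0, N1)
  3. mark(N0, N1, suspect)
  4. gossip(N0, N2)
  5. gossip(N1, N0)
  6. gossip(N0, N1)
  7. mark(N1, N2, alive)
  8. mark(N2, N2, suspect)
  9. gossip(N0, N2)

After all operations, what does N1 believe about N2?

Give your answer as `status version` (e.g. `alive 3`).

Op 1: gossip N0<->N1 -> N0.N0=(alive,v0) N0.N1=(alive,v0) N0.N2=(alive,v0) | N1.N0=(alive,v0) N1.N1=(alive,v0) N1.N2=(alive,v0)
Op 2: gossip N0<->N1 -> N0.N0=(alive,v0) N0.N1=(alive,v0) N0.N2=(alive,v0) | N1.N0=(alive,v0) N1.N1=(alive,v0) N1.N2=(alive,v0)
Op 3: N0 marks N1=suspect -> (suspect,v1)
Op 4: gossip N0<->N2 -> N0.N0=(alive,v0) N0.N1=(suspect,v1) N0.N2=(alive,v0) | N2.N0=(alive,v0) N2.N1=(suspect,v1) N2.N2=(alive,v0)
Op 5: gossip N1<->N0 -> N1.N0=(alive,v0) N1.N1=(suspect,v1) N1.N2=(alive,v0) | N0.N0=(alive,v0) N0.N1=(suspect,v1) N0.N2=(alive,v0)
Op 6: gossip N0<->N1 -> N0.N0=(alive,v0) N0.N1=(suspect,v1) N0.N2=(alive,v0) | N1.N0=(alive,v0) N1.N1=(suspect,v1) N1.N2=(alive,v0)
Op 7: N1 marks N2=alive -> (alive,v1)
Op 8: N2 marks N2=suspect -> (suspect,v1)
Op 9: gossip N0<->N2 -> N0.N0=(alive,v0) N0.N1=(suspect,v1) N0.N2=(suspect,v1) | N2.N0=(alive,v0) N2.N1=(suspect,v1) N2.N2=(suspect,v1)

Answer: alive 1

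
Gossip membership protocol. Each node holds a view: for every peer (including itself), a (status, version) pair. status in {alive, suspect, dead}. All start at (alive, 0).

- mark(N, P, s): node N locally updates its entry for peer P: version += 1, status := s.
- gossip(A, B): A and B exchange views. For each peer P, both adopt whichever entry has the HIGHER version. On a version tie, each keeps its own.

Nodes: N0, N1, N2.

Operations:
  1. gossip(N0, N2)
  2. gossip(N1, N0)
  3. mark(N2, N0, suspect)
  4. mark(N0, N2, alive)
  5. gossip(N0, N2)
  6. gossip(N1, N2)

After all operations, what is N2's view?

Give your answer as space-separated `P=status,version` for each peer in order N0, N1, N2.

Op 1: gossip N0<->N2 -> N0.N0=(alive,v0) N0.N1=(alive,v0) N0.N2=(alive,v0) | N2.N0=(alive,v0) N2.N1=(alive,v0) N2.N2=(alive,v0)
Op 2: gossip N1<->N0 -> N1.N0=(alive,v0) N1.N1=(alive,v0) N1.N2=(alive,v0) | N0.N0=(alive,v0) N0.N1=(alive,v0) N0.N2=(alive,v0)
Op 3: N2 marks N0=suspect -> (suspect,v1)
Op 4: N0 marks N2=alive -> (alive,v1)
Op 5: gossip N0<->N2 -> N0.N0=(suspect,v1) N0.N1=(alive,v0) N0.N2=(alive,v1) | N2.N0=(suspect,v1) N2.N1=(alive,v0) N2.N2=(alive,v1)
Op 6: gossip N1<->N2 -> N1.N0=(suspect,v1) N1.N1=(alive,v0) N1.N2=(alive,v1) | N2.N0=(suspect,v1) N2.N1=(alive,v0) N2.N2=(alive,v1)

Answer: N0=suspect,1 N1=alive,0 N2=alive,1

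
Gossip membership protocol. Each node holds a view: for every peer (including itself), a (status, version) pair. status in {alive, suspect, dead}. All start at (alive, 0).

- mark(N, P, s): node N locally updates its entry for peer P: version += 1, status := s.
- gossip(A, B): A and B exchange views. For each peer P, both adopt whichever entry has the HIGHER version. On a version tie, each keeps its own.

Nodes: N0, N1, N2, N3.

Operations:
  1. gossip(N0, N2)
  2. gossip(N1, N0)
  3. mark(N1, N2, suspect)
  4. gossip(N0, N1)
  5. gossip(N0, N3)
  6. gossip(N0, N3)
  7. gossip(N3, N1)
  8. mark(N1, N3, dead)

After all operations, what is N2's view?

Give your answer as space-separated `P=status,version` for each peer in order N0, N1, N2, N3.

Op 1: gossip N0<->N2 -> N0.N0=(alive,v0) N0.N1=(alive,v0) N0.N2=(alive,v0) N0.N3=(alive,v0) | N2.N0=(alive,v0) N2.N1=(alive,v0) N2.N2=(alive,v0) N2.N3=(alive,v0)
Op 2: gossip N1<->N0 -> N1.N0=(alive,v0) N1.N1=(alive,v0) N1.N2=(alive,v0) N1.N3=(alive,v0) | N0.N0=(alive,v0) N0.N1=(alive,v0) N0.N2=(alive,v0) N0.N3=(alive,v0)
Op 3: N1 marks N2=suspect -> (suspect,v1)
Op 4: gossip N0<->N1 -> N0.N0=(alive,v0) N0.N1=(alive,v0) N0.N2=(suspect,v1) N0.N3=(alive,v0) | N1.N0=(alive,v0) N1.N1=(alive,v0) N1.N2=(suspect,v1) N1.N3=(alive,v0)
Op 5: gossip N0<->N3 -> N0.N0=(alive,v0) N0.N1=(alive,v0) N0.N2=(suspect,v1) N0.N3=(alive,v0) | N3.N0=(alive,v0) N3.N1=(alive,v0) N3.N2=(suspect,v1) N3.N3=(alive,v0)
Op 6: gossip N0<->N3 -> N0.N0=(alive,v0) N0.N1=(alive,v0) N0.N2=(suspect,v1) N0.N3=(alive,v0) | N3.N0=(alive,v0) N3.N1=(alive,v0) N3.N2=(suspect,v1) N3.N3=(alive,v0)
Op 7: gossip N3<->N1 -> N3.N0=(alive,v0) N3.N1=(alive,v0) N3.N2=(suspect,v1) N3.N3=(alive,v0) | N1.N0=(alive,v0) N1.N1=(alive,v0) N1.N2=(suspect,v1) N1.N3=(alive,v0)
Op 8: N1 marks N3=dead -> (dead,v1)

Answer: N0=alive,0 N1=alive,0 N2=alive,0 N3=alive,0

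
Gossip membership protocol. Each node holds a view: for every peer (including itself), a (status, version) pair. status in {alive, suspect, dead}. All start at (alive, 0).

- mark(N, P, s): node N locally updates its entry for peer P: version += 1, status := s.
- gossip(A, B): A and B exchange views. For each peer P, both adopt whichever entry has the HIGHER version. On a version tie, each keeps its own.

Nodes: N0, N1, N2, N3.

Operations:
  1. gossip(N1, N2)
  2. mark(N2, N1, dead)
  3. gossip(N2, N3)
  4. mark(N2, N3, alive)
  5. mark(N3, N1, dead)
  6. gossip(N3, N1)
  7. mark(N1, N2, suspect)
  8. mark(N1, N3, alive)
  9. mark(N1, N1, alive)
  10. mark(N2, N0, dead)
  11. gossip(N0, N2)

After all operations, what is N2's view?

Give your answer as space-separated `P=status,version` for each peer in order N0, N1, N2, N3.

Answer: N0=dead,1 N1=dead,1 N2=alive,0 N3=alive,1

Derivation:
Op 1: gossip N1<->N2 -> N1.N0=(alive,v0) N1.N1=(alive,v0) N1.N2=(alive,v0) N1.N3=(alive,v0) | N2.N0=(alive,v0) N2.N1=(alive,v0) N2.N2=(alive,v0) N2.N3=(alive,v0)
Op 2: N2 marks N1=dead -> (dead,v1)
Op 3: gossip N2<->N3 -> N2.N0=(alive,v0) N2.N1=(dead,v1) N2.N2=(alive,v0) N2.N3=(alive,v0) | N3.N0=(alive,v0) N3.N1=(dead,v1) N3.N2=(alive,v0) N3.N3=(alive,v0)
Op 4: N2 marks N3=alive -> (alive,v1)
Op 5: N3 marks N1=dead -> (dead,v2)
Op 6: gossip N3<->N1 -> N3.N0=(alive,v0) N3.N1=(dead,v2) N3.N2=(alive,v0) N3.N3=(alive,v0) | N1.N0=(alive,v0) N1.N1=(dead,v2) N1.N2=(alive,v0) N1.N3=(alive,v0)
Op 7: N1 marks N2=suspect -> (suspect,v1)
Op 8: N1 marks N3=alive -> (alive,v1)
Op 9: N1 marks N1=alive -> (alive,v3)
Op 10: N2 marks N0=dead -> (dead,v1)
Op 11: gossip N0<->N2 -> N0.N0=(dead,v1) N0.N1=(dead,v1) N0.N2=(alive,v0) N0.N3=(alive,v1) | N2.N0=(dead,v1) N2.N1=(dead,v1) N2.N2=(alive,v0) N2.N3=(alive,v1)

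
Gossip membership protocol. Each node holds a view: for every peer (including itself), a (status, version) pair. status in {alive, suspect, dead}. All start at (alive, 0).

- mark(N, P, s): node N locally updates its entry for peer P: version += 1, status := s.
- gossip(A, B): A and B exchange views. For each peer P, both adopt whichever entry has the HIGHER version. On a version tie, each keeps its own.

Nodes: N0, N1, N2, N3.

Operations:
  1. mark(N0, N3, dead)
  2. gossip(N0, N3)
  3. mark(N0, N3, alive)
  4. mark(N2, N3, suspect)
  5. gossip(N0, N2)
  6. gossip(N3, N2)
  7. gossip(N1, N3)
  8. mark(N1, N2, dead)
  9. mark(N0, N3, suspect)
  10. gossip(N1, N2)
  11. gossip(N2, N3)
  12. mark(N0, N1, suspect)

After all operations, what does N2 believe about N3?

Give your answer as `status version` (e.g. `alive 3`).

Answer: alive 2

Derivation:
Op 1: N0 marks N3=dead -> (dead,v1)
Op 2: gossip N0<->N3 -> N0.N0=(alive,v0) N0.N1=(alive,v0) N0.N2=(alive,v0) N0.N3=(dead,v1) | N3.N0=(alive,v0) N3.N1=(alive,v0) N3.N2=(alive,v0) N3.N3=(dead,v1)
Op 3: N0 marks N3=alive -> (alive,v2)
Op 4: N2 marks N3=suspect -> (suspect,v1)
Op 5: gossip N0<->N2 -> N0.N0=(alive,v0) N0.N1=(alive,v0) N0.N2=(alive,v0) N0.N3=(alive,v2) | N2.N0=(alive,v0) N2.N1=(alive,v0) N2.N2=(alive,v0) N2.N3=(alive,v2)
Op 6: gossip N3<->N2 -> N3.N0=(alive,v0) N3.N1=(alive,v0) N3.N2=(alive,v0) N3.N3=(alive,v2) | N2.N0=(alive,v0) N2.N1=(alive,v0) N2.N2=(alive,v0) N2.N3=(alive,v2)
Op 7: gossip N1<->N3 -> N1.N0=(alive,v0) N1.N1=(alive,v0) N1.N2=(alive,v0) N1.N3=(alive,v2) | N3.N0=(alive,v0) N3.N1=(alive,v0) N3.N2=(alive,v0) N3.N3=(alive,v2)
Op 8: N1 marks N2=dead -> (dead,v1)
Op 9: N0 marks N3=suspect -> (suspect,v3)
Op 10: gossip N1<->N2 -> N1.N0=(alive,v0) N1.N1=(alive,v0) N1.N2=(dead,v1) N1.N3=(alive,v2) | N2.N0=(alive,v0) N2.N1=(alive,v0) N2.N2=(dead,v1) N2.N3=(alive,v2)
Op 11: gossip N2<->N3 -> N2.N0=(alive,v0) N2.N1=(alive,v0) N2.N2=(dead,v1) N2.N3=(alive,v2) | N3.N0=(alive,v0) N3.N1=(alive,v0) N3.N2=(dead,v1) N3.N3=(alive,v2)
Op 12: N0 marks N1=suspect -> (suspect,v1)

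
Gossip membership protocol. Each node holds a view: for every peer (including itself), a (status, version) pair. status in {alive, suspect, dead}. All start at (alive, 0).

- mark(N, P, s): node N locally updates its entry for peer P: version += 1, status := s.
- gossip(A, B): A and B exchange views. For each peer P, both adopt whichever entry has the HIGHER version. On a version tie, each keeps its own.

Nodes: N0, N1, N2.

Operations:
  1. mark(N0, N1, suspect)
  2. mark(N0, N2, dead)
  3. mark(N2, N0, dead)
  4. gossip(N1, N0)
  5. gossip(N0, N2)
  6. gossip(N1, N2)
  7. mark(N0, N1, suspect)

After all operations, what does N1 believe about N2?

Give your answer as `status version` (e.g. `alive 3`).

Answer: dead 1

Derivation:
Op 1: N0 marks N1=suspect -> (suspect,v1)
Op 2: N0 marks N2=dead -> (dead,v1)
Op 3: N2 marks N0=dead -> (dead,v1)
Op 4: gossip N1<->N0 -> N1.N0=(alive,v0) N1.N1=(suspect,v1) N1.N2=(dead,v1) | N0.N0=(alive,v0) N0.N1=(suspect,v1) N0.N2=(dead,v1)
Op 5: gossip N0<->N2 -> N0.N0=(dead,v1) N0.N1=(suspect,v1) N0.N2=(dead,v1) | N2.N0=(dead,v1) N2.N1=(suspect,v1) N2.N2=(dead,v1)
Op 6: gossip N1<->N2 -> N1.N0=(dead,v1) N1.N1=(suspect,v1) N1.N2=(dead,v1) | N2.N0=(dead,v1) N2.N1=(suspect,v1) N2.N2=(dead,v1)
Op 7: N0 marks N1=suspect -> (suspect,v2)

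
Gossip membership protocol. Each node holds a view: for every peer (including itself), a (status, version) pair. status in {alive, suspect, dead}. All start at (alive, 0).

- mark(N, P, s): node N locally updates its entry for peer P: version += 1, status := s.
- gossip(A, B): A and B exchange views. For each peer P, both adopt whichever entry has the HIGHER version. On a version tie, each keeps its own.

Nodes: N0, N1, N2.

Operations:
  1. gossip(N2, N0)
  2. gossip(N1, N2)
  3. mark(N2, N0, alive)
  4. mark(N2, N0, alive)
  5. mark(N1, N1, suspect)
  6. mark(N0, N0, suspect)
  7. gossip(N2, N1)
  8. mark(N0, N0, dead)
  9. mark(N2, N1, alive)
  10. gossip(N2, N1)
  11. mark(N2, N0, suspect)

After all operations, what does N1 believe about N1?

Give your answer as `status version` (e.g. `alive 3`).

Op 1: gossip N2<->N0 -> N2.N0=(alive,v0) N2.N1=(alive,v0) N2.N2=(alive,v0) | N0.N0=(alive,v0) N0.N1=(alive,v0) N0.N2=(alive,v0)
Op 2: gossip N1<->N2 -> N1.N0=(alive,v0) N1.N1=(alive,v0) N1.N2=(alive,v0) | N2.N0=(alive,v0) N2.N1=(alive,v0) N2.N2=(alive,v0)
Op 3: N2 marks N0=alive -> (alive,v1)
Op 4: N2 marks N0=alive -> (alive,v2)
Op 5: N1 marks N1=suspect -> (suspect,v1)
Op 6: N0 marks N0=suspect -> (suspect,v1)
Op 7: gossip N2<->N1 -> N2.N0=(alive,v2) N2.N1=(suspect,v1) N2.N2=(alive,v0) | N1.N0=(alive,v2) N1.N1=(suspect,v1) N1.N2=(alive,v0)
Op 8: N0 marks N0=dead -> (dead,v2)
Op 9: N2 marks N1=alive -> (alive,v2)
Op 10: gossip N2<->N1 -> N2.N0=(alive,v2) N2.N1=(alive,v2) N2.N2=(alive,v0) | N1.N0=(alive,v2) N1.N1=(alive,v2) N1.N2=(alive,v0)
Op 11: N2 marks N0=suspect -> (suspect,v3)

Answer: alive 2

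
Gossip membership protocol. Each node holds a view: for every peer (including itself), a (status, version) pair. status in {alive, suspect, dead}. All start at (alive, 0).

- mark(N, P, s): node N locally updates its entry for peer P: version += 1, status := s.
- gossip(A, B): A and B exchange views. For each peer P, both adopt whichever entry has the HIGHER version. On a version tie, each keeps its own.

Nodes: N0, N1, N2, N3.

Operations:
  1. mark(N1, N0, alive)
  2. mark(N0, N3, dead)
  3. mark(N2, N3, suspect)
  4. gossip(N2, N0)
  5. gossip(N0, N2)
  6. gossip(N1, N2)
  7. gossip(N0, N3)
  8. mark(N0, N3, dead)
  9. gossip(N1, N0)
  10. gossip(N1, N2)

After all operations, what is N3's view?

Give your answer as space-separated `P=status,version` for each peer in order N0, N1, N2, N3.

Answer: N0=alive,0 N1=alive,0 N2=alive,0 N3=dead,1

Derivation:
Op 1: N1 marks N0=alive -> (alive,v1)
Op 2: N0 marks N3=dead -> (dead,v1)
Op 3: N2 marks N3=suspect -> (suspect,v1)
Op 4: gossip N2<->N0 -> N2.N0=(alive,v0) N2.N1=(alive,v0) N2.N2=(alive,v0) N2.N3=(suspect,v1) | N0.N0=(alive,v0) N0.N1=(alive,v0) N0.N2=(alive,v0) N0.N3=(dead,v1)
Op 5: gossip N0<->N2 -> N0.N0=(alive,v0) N0.N1=(alive,v0) N0.N2=(alive,v0) N0.N3=(dead,v1) | N2.N0=(alive,v0) N2.N1=(alive,v0) N2.N2=(alive,v0) N2.N3=(suspect,v1)
Op 6: gossip N1<->N2 -> N1.N0=(alive,v1) N1.N1=(alive,v0) N1.N2=(alive,v0) N1.N3=(suspect,v1) | N2.N0=(alive,v1) N2.N1=(alive,v0) N2.N2=(alive,v0) N2.N3=(suspect,v1)
Op 7: gossip N0<->N3 -> N0.N0=(alive,v0) N0.N1=(alive,v0) N0.N2=(alive,v0) N0.N3=(dead,v1) | N3.N0=(alive,v0) N3.N1=(alive,v0) N3.N2=(alive,v0) N3.N3=(dead,v1)
Op 8: N0 marks N3=dead -> (dead,v2)
Op 9: gossip N1<->N0 -> N1.N0=(alive,v1) N1.N1=(alive,v0) N1.N2=(alive,v0) N1.N3=(dead,v2) | N0.N0=(alive,v1) N0.N1=(alive,v0) N0.N2=(alive,v0) N0.N3=(dead,v2)
Op 10: gossip N1<->N2 -> N1.N0=(alive,v1) N1.N1=(alive,v0) N1.N2=(alive,v0) N1.N3=(dead,v2) | N2.N0=(alive,v1) N2.N1=(alive,v0) N2.N2=(alive,v0) N2.N3=(dead,v2)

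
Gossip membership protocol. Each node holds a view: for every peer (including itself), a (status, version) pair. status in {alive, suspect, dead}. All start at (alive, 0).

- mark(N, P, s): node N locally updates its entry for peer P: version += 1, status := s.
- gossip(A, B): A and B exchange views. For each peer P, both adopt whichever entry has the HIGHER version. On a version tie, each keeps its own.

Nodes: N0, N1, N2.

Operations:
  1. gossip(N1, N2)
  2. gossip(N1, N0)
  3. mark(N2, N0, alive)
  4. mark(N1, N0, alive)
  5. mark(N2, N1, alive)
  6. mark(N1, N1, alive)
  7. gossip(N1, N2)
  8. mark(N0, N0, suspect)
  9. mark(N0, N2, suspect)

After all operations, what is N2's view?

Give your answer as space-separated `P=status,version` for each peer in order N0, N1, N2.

Op 1: gossip N1<->N2 -> N1.N0=(alive,v0) N1.N1=(alive,v0) N1.N2=(alive,v0) | N2.N0=(alive,v0) N2.N1=(alive,v0) N2.N2=(alive,v0)
Op 2: gossip N1<->N0 -> N1.N0=(alive,v0) N1.N1=(alive,v0) N1.N2=(alive,v0) | N0.N0=(alive,v0) N0.N1=(alive,v0) N0.N2=(alive,v0)
Op 3: N2 marks N0=alive -> (alive,v1)
Op 4: N1 marks N0=alive -> (alive,v1)
Op 5: N2 marks N1=alive -> (alive,v1)
Op 6: N1 marks N1=alive -> (alive,v1)
Op 7: gossip N1<->N2 -> N1.N0=(alive,v1) N1.N1=(alive,v1) N1.N2=(alive,v0) | N2.N0=(alive,v1) N2.N1=(alive,v1) N2.N2=(alive,v0)
Op 8: N0 marks N0=suspect -> (suspect,v1)
Op 9: N0 marks N2=suspect -> (suspect,v1)

Answer: N0=alive,1 N1=alive,1 N2=alive,0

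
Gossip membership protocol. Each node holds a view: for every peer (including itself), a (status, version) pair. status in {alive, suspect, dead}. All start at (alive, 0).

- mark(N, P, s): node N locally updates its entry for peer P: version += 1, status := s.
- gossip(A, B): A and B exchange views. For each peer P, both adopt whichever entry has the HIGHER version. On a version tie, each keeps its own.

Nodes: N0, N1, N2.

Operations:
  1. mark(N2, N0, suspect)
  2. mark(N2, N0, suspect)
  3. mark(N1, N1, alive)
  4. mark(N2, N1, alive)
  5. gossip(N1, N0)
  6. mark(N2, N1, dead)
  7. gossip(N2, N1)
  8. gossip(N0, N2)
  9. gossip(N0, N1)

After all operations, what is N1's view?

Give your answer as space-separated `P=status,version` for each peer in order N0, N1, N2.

Answer: N0=suspect,2 N1=dead,2 N2=alive,0

Derivation:
Op 1: N2 marks N0=suspect -> (suspect,v1)
Op 2: N2 marks N0=suspect -> (suspect,v2)
Op 3: N1 marks N1=alive -> (alive,v1)
Op 4: N2 marks N1=alive -> (alive,v1)
Op 5: gossip N1<->N0 -> N1.N0=(alive,v0) N1.N1=(alive,v1) N1.N2=(alive,v0) | N0.N0=(alive,v0) N0.N1=(alive,v1) N0.N2=(alive,v0)
Op 6: N2 marks N1=dead -> (dead,v2)
Op 7: gossip N2<->N1 -> N2.N0=(suspect,v2) N2.N1=(dead,v2) N2.N2=(alive,v0) | N1.N0=(suspect,v2) N1.N1=(dead,v2) N1.N2=(alive,v0)
Op 8: gossip N0<->N2 -> N0.N0=(suspect,v2) N0.N1=(dead,v2) N0.N2=(alive,v0) | N2.N0=(suspect,v2) N2.N1=(dead,v2) N2.N2=(alive,v0)
Op 9: gossip N0<->N1 -> N0.N0=(suspect,v2) N0.N1=(dead,v2) N0.N2=(alive,v0) | N1.N0=(suspect,v2) N1.N1=(dead,v2) N1.N2=(alive,v0)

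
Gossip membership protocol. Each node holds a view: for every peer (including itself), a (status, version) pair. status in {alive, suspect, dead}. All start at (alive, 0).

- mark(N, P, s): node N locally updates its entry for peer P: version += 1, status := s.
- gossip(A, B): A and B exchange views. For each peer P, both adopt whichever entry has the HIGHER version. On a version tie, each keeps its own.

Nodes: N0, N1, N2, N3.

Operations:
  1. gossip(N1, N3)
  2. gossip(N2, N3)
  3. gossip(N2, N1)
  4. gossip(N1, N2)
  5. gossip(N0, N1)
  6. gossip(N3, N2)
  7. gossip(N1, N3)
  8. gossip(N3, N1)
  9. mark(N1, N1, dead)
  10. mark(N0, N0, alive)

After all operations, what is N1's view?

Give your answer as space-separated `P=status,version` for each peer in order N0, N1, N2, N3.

Op 1: gossip N1<->N3 -> N1.N0=(alive,v0) N1.N1=(alive,v0) N1.N2=(alive,v0) N1.N3=(alive,v0) | N3.N0=(alive,v0) N3.N1=(alive,v0) N3.N2=(alive,v0) N3.N3=(alive,v0)
Op 2: gossip N2<->N3 -> N2.N0=(alive,v0) N2.N1=(alive,v0) N2.N2=(alive,v0) N2.N3=(alive,v0) | N3.N0=(alive,v0) N3.N1=(alive,v0) N3.N2=(alive,v0) N3.N3=(alive,v0)
Op 3: gossip N2<->N1 -> N2.N0=(alive,v0) N2.N1=(alive,v0) N2.N2=(alive,v0) N2.N3=(alive,v0) | N1.N0=(alive,v0) N1.N1=(alive,v0) N1.N2=(alive,v0) N1.N3=(alive,v0)
Op 4: gossip N1<->N2 -> N1.N0=(alive,v0) N1.N1=(alive,v0) N1.N2=(alive,v0) N1.N3=(alive,v0) | N2.N0=(alive,v0) N2.N1=(alive,v0) N2.N2=(alive,v0) N2.N3=(alive,v0)
Op 5: gossip N0<->N1 -> N0.N0=(alive,v0) N0.N1=(alive,v0) N0.N2=(alive,v0) N0.N3=(alive,v0) | N1.N0=(alive,v0) N1.N1=(alive,v0) N1.N2=(alive,v0) N1.N3=(alive,v0)
Op 6: gossip N3<->N2 -> N3.N0=(alive,v0) N3.N1=(alive,v0) N3.N2=(alive,v0) N3.N3=(alive,v0) | N2.N0=(alive,v0) N2.N1=(alive,v0) N2.N2=(alive,v0) N2.N3=(alive,v0)
Op 7: gossip N1<->N3 -> N1.N0=(alive,v0) N1.N1=(alive,v0) N1.N2=(alive,v0) N1.N3=(alive,v0) | N3.N0=(alive,v0) N3.N1=(alive,v0) N3.N2=(alive,v0) N3.N3=(alive,v0)
Op 8: gossip N3<->N1 -> N3.N0=(alive,v0) N3.N1=(alive,v0) N3.N2=(alive,v0) N3.N3=(alive,v0) | N1.N0=(alive,v0) N1.N1=(alive,v0) N1.N2=(alive,v0) N1.N3=(alive,v0)
Op 9: N1 marks N1=dead -> (dead,v1)
Op 10: N0 marks N0=alive -> (alive,v1)

Answer: N0=alive,0 N1=dead,1 N2=alive,0 N3=alive,0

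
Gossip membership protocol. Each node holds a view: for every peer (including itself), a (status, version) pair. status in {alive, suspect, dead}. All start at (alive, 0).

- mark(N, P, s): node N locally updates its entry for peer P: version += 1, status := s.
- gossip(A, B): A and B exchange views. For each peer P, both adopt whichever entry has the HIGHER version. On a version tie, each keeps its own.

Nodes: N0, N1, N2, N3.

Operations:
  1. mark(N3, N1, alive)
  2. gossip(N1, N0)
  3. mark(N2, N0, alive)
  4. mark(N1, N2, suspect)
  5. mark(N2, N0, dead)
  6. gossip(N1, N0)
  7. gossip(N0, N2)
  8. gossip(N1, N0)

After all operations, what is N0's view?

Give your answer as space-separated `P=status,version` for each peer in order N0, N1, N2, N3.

Answer: N0=dead,2 N1=alive,0 N2=suspect,1 N3=alive,0

Derivation:
Op 1: N3 marks N1=alive -> (alive,v1)
Op 2: gossip N1<->N0 -> N1.N0=(alive,v0) N1.N1=(alive,v0) N1.N2=(alive,v0) N1.N3=(alive,v0) | N0.N0=(alive,v0) N0.N1=(alive,v0) N0.N2=(alive,v0) N0.N3=(alive,v0)
Op 3: N2 marks N0=alive -> (alive,v1)
Op 4: N1 marks N2=suspect -> (suspect,v1)
Op 5: N2 marks N0=dead -> (dead,v2)
Op 6: gossip N1<->N0 -> N1.N0=(alive,v0) N1.N1=(alive,v0) N1.N2=(suspect,v1) N1.N3=(alive,v0) | N0.N0=(alive,v0) N0.N1=(alive,v0) N0.N2=(suspect,v1) N0.N3=(alive,v0)
Op 7: gossip N0<->N2 -> N0.N0=(dead,v2) N0.N1=(alive,v0) N0.N2=(suspect,v1) N0.N3=(alive,v0) | N2.N0=(dead,v2) N2.N1=(alive,v0) N2.N2=(suspect,v1) N2.N3=(alive,v0)
Op 8: gossip N1<->N0 -> N1.N0=(dead,v2) N1.N1=(alive,v0) N1.N2=(suspect,v1) N1.N3=(alive,v0) | N0.N0=(dead,v2) N0.N1=(alive,v0) N0.N2=(suspect,v1) N0.N3=(alive,v0)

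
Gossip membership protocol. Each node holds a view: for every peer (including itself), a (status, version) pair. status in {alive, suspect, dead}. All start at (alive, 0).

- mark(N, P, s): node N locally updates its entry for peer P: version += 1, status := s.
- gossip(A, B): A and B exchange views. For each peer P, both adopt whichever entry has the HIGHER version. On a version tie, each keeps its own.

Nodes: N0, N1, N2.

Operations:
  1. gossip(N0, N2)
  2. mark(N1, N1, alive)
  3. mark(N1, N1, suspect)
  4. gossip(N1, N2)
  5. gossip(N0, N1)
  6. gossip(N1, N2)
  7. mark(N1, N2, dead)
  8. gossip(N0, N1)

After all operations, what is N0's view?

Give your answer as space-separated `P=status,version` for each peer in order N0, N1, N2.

Op 1: gossip N0<->N2 -> N0.N0=(alive,v0) N0.N1=(alive,v0) N0.N2=(alive,v0) | N2.N0=(alive,v0) N2.N1=(alive,v0) N2.N2=(alive,v0)
Op 2: N1 marks N1=alive -> (alive,v1)
Op 3: N1 marks N1=suspect -> (suspect,v2)
Op 4: gossip N1<->N2 -> N1.N0=(alive,v0) N1.N1=(suspect,v2) N1.N2=(alive,v0) | N2.N0=(alive,v0) N2.N1=(suspect,v2) N2.N2=(alive,v0)
Op 5: gossip N0<->N1 -> N0.N0=(alive,v0) N0.N1=(suspect,v2) N0.N2=(alive,v0) | N1.N0=(alive,v0) N1.N1=(suspect,v2) N1.N2=(alive,v0)
Op 6: gossip N1<->N2 -> N1.N0=(alive,v0) N1.N1=(suspect,v2) N1.N2=(alive,v0) | N2.N0=(alive,v0) N2.N1=(suspect,v2) N2.N2=(alive,v0)
Op 7: N1 marks N2=dead -> (dead,v1)
Op 8: gossip N0<->N1 -> N0.N0=(alive,v0) N0.N1=(suspect,v2) N0.N2=(dead,v1) | N1.N0=(alive,v0) N1.N1=(suspect,v2) N1.N2=(dead,v1)

Answer: N0=alive,0 N1=suspect,2 N2=dead,1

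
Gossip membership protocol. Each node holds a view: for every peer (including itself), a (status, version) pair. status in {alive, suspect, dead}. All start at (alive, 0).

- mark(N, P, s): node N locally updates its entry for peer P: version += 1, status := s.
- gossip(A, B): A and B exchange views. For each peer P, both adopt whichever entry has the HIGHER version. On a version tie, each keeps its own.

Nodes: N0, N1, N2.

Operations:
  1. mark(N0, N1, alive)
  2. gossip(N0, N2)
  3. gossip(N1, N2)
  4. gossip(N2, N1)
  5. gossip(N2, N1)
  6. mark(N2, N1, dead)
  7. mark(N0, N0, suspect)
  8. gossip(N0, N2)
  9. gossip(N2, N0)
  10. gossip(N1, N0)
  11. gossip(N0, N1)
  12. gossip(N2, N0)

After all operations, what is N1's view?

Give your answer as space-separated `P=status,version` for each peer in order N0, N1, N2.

Answer: N0=suspect,1 N1=dead,2 N2=alive,0

Derivation:
Op 1: N0 marks N1=alive -> (alive,v1)
Op 2: gossip N0<->N2 -> N0.N0=(alive,v0) N0.N1=(alive,v1) N0.N2=(alive,v0) | N2.N0=(alive,v0) N2.N1=(alive,v1) N2.N2=(alive,v0)
Op 3: gossip N1<->N2 -> N1.N0=(alive,v0) N1.N1=(alive,v1) N1.N2=(alive,v0) | N2.N0=(alive,v0) N2.N1=(alive,v1) N2.N2=(alive,v0)
Op 4: gossip N2<->N1 -> N2.N0=(alive,v0) N2.N1=(alive,v1) N2.N2=(alive,v0) | N1.N0=(alive,v0) N1.N1=(alive,v1) N1.N2=(alive,v0)
Op 5: gossip N2<->N1 -> N2.N0=(alive,v0) N2.N1=(alive,v1) N2.N2=(alive,v0) | N1.N0=(alive,v0) N1.N1=(alive,v1) N1.N2=(alive,v0)
Op 6: N2 marks N1=dead -> (dead,v2)
Op 7: N0 marks N0=suspect -> (suspect,v1)
Op 8: gossip N0<->N2 -> N0.N0=(suspect,v1) N0.N1=(dead,v2) N0.N2=(alive,v0) | N2.N0=(suspect,v1) N2.N1=(dead,v2) N2.N2=(alive,v0)
Op 9: gossip N2<->N0 -> N2.N0=(suspect,v1) N2.N1=(dead,v2) N2.N2=(alive,v0) | N0.N0=(suspect,v1) N0.N1=(dead,v2) N0.N2=(alive,v0)
Op 10: gossip N1<->N0 -> N1.N0=(suspect,v1) N1.N1=(dead,v2) N1.N2=(alive,v0) | N0.N0=(suspect,v1) N0.N1=(dead,v2) N0.N2=(alive,v0)
Op 11: gossip N0<->N1 -> N0.N0=(suspect,v1) N0.N1=(dead,v2) N0.N2=(alive,v0) | N1.N0=(suspect,v1) N1.N1=(dead,v2) N1.N2=(alive,v0)
Op 12: gossip N2<->N0 -> N2.N0=(suspect,v1) N2.N1=(dead,v2) N2.N2=(alive,v0) | N0.N0=(suspect,v1) N0.N1=(dead,v2) N0.N2=(alive,v0)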